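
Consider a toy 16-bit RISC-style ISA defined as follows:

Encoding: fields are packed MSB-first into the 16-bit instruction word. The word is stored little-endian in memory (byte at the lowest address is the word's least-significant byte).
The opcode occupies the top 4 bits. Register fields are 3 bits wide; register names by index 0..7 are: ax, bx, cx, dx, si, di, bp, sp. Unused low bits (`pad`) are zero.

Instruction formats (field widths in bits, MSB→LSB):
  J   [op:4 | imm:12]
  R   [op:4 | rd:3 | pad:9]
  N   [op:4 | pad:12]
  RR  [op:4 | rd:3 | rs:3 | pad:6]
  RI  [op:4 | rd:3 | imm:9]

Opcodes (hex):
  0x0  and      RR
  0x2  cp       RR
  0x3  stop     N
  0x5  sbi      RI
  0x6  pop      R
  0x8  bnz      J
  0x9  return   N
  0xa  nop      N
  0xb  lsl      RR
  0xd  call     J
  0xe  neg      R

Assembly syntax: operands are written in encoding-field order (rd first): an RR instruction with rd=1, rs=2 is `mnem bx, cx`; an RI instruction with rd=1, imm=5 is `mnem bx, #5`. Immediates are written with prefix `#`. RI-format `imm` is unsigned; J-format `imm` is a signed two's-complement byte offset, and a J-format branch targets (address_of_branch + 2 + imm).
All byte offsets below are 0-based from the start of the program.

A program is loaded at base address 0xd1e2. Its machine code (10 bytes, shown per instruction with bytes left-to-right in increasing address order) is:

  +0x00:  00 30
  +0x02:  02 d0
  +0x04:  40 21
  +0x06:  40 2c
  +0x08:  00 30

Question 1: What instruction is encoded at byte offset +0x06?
@+06  little-endian(40 2c) = 0x2c40
  opcode bits[15:12]=0x2: cp/RR
  [11:9] rd=6 = bp
  [8:6] rs=1 = bx

cp bp, bx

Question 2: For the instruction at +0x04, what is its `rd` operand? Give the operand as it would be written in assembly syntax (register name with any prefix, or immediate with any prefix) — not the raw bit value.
ax

+0x04: 40 21 ⇒ word 0x2140 (little)
  opcode bits[15:12]=0x2: cp/RR
  [11:9] rd=0 = ax
  [8:6] rs=5 = di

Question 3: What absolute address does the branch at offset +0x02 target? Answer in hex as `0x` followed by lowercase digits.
0xd1e8

@+02  little-endian(02 d0) = 0xd002
  op=0xd002>>12=0xd ⇒ call (J)
  imm: (w>>0)&0xfff=0x2 → #2
  target = base 0xd1e2 + off 0x02 + 2 + imm 2 = 0xd1e8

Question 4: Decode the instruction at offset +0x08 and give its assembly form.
+0x08: 00 30 ⇒ word 0x3000 (little)
  opcode bits[15:12]=0x3: stop/N

stop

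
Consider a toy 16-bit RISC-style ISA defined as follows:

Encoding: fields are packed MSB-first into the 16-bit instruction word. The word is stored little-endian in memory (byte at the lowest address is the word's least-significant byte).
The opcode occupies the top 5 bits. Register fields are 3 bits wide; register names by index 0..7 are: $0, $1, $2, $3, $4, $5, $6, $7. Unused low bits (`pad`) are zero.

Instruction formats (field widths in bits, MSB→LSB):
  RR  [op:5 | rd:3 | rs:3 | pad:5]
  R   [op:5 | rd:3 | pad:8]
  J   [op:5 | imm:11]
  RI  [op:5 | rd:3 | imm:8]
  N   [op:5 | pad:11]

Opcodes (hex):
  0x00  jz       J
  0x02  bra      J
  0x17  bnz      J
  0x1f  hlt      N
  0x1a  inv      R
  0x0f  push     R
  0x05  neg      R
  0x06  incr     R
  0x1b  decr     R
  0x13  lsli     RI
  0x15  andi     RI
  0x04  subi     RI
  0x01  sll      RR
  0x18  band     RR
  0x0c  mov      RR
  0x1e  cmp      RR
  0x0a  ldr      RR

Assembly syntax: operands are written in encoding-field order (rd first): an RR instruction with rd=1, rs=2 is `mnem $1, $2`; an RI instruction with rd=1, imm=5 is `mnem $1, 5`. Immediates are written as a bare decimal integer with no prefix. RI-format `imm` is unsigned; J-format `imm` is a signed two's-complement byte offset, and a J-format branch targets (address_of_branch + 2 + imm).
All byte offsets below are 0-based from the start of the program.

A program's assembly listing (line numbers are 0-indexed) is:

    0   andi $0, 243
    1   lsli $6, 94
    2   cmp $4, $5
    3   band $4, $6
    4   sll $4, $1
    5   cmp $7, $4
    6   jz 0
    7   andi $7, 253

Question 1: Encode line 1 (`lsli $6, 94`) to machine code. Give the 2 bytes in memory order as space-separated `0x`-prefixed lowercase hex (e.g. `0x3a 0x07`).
line 1 (lsli): pack op=0x13:5|rd=6:3|imm=94:8 = 0x9e5e; little→ 5e 9e

0x5e 0x9e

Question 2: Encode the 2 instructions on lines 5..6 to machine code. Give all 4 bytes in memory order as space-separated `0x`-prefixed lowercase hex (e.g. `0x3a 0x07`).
5. cmp fields op=0x1e:5|rd=7:3|rs=4:3|pad=0:5 → word f780h → 80 f7
6. jz fields op=0x0:5|imm=0:11 → word 0000h → 00 00

0x80 0xf7 0x00 0x00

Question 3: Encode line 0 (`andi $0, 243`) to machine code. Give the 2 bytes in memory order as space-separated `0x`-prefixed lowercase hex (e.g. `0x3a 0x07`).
0xf3 0xa8

line 0 (andi): pack op=0x15:5|rd=0:3|imm=243:8 = 0xa8f3; little→ f3 a8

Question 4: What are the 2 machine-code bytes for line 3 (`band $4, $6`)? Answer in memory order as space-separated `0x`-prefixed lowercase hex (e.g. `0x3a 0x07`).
L3: band op=0x18:5|rd=4:3|rs=6:3|pad=0:5 ⇒ 0xc4c0 ⇒ little c0 c4

0xc0 0xc4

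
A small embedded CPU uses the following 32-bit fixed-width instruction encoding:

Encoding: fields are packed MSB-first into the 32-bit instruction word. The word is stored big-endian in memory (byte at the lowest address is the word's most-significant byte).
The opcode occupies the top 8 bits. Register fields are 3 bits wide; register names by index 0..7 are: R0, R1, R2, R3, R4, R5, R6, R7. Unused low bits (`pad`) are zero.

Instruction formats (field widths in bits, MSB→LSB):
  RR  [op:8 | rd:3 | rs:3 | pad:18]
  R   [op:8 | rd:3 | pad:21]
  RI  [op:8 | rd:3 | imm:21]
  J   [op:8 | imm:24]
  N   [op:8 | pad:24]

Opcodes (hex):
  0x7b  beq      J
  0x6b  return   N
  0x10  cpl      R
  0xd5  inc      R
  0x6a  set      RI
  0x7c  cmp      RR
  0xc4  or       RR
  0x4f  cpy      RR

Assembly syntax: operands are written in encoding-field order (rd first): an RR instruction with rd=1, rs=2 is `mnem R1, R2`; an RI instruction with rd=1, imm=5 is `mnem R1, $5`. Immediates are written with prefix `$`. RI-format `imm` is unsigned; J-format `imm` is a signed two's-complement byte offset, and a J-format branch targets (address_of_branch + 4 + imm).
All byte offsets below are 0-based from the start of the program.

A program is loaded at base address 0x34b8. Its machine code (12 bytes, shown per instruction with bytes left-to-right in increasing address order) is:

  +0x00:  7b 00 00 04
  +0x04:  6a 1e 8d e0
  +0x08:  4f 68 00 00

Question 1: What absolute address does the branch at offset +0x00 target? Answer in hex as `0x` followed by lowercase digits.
0x34c0

@+00  big-endian(7b 00 00 04) = 0x7b000004
  op=0x7b000004>>24=0x7b ⇒ beq (J)
  imm: (w>>0)&0xffffff=0x4 → $4
  target = base 0x34b8 + off 0x00 + 4 + imm 4 = 0x34c0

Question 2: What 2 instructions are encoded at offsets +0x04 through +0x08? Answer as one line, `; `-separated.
off 0x04: read 6a 1e 8d e0 as big → 0x6a1e8de0
  op=0x6a1e8de0>>24=0x6a ⇒ set (RI)
  [23:21] rd=0 = R0
  [20:0] imm=2002400 = $2002400
off 0x08: read 4f 68 00 00 as big → 0x4f680000
  op=0x4f680000>>24=0x4f ⇒ cpy (RR)
  [23:21] rd=3 = R3
  [20:18] rs=2 = R2

set R0, $2002400; cpy R3, R2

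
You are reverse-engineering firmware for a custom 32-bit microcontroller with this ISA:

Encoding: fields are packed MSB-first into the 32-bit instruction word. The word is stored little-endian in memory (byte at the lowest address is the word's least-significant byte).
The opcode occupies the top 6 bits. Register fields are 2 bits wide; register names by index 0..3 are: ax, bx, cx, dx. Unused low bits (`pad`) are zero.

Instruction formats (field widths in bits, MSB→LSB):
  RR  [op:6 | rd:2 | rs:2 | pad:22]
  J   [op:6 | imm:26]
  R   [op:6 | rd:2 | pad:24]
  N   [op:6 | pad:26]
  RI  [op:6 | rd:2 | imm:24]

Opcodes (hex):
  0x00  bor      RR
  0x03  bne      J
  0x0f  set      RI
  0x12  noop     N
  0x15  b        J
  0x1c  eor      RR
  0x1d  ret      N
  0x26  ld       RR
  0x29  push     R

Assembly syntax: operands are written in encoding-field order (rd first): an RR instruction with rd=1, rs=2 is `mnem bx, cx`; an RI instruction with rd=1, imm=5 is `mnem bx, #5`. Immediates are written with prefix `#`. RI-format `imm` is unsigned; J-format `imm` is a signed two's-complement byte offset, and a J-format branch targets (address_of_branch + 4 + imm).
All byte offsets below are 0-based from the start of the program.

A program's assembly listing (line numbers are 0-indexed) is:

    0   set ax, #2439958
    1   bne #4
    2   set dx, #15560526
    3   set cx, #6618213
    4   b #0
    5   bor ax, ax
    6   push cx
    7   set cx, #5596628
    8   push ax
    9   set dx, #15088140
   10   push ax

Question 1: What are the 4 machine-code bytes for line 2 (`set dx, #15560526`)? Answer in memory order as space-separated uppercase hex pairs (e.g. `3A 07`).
4E 6F ED 3F

line 2 (set): pack op=0xf:6|rd=3:2|imm=15560526:24 = 0x3fed6f4e; little→ 4e 6f ed 3f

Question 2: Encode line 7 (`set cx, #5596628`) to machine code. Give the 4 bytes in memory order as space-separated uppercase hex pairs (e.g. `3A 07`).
L7: set op=0xf:6|rd=2:2|imm=5596628:24 ⇒ 0x3e5565d4 ⇒ little d4 65 55 3e

D4 65 55 3E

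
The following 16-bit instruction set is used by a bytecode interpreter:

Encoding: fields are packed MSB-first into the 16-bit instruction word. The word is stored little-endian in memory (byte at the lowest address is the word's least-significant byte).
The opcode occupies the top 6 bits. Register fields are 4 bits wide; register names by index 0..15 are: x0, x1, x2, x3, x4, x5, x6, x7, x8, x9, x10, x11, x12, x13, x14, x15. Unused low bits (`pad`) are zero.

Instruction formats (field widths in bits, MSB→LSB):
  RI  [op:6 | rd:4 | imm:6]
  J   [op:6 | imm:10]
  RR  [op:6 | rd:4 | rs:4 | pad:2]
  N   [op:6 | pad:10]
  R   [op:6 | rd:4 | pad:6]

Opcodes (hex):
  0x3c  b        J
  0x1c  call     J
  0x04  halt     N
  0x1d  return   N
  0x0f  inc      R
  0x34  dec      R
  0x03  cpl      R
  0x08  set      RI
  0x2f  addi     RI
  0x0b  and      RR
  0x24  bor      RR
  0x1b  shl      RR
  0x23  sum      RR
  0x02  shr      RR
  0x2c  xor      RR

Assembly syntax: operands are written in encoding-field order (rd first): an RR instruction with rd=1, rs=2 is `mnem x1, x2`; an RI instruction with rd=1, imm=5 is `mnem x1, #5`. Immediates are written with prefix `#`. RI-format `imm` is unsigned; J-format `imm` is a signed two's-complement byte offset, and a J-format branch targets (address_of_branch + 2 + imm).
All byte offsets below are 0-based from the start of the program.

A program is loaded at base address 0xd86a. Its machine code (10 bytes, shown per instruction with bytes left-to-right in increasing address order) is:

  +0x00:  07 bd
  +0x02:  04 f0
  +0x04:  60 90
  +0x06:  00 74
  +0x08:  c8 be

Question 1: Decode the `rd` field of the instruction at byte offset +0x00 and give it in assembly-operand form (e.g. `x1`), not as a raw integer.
x4

[00] 07 bd → 0xbd07
  opcode bits[15:10]=0x2f: addi/RI
  rd: (w>>6)&0xf=0x4 → x4
  imm: (w>>0)&0x3f=0x7 → #7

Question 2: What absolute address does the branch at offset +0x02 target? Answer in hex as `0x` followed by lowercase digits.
0xd872

[02] 04 f0 → 0xf004
  opcode bits[15:10]=0x3c: b/J
  [9:0] imm=4 = #4
  target = base 0xd86a + off 0x02 + 2 + imm 4 = 0xd872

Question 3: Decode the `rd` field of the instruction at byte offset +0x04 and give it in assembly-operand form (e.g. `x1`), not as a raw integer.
x1

@+04  little-endian(60 90) = 0x9060
  top 6b → 0x24 → bor [RR]
  rd@[9:6]=0x1 ⇒ x1
  rs@[5:2]=0x8 ⇒ x8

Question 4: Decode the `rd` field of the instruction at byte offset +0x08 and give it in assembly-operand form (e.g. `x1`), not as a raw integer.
[08] c8 be → 0xbec8
  top 6b → 0x2f → addi [RI]
  rd@[9:6]=0xb ⇒ x11
  imm@[5:0]=0x8 ⇒ #8

x11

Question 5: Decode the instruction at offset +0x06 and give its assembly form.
+0x06: 00 74 ⇒ word 0x7400 (little)
  opcode bits[15:10]=0x1d: return/N

return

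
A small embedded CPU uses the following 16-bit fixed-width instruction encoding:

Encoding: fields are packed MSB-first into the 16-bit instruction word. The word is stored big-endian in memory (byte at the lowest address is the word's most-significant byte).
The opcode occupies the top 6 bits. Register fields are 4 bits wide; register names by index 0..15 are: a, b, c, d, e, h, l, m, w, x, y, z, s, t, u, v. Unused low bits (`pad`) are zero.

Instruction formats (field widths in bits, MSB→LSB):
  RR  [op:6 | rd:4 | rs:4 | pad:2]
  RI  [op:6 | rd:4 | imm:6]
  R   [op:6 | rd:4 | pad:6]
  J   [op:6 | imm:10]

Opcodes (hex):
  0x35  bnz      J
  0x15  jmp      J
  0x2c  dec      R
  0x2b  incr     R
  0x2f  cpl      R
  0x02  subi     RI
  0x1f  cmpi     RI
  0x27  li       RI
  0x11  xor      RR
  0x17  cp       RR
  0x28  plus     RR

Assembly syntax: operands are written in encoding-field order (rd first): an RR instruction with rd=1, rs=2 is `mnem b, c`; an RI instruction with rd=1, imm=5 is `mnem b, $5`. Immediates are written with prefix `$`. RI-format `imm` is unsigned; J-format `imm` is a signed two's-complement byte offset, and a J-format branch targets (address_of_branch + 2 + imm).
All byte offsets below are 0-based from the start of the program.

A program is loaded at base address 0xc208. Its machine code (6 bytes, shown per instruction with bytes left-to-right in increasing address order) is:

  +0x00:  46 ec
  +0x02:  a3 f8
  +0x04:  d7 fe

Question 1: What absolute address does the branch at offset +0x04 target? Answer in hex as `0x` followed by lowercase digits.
0xc20c

@+04  big-endian(d7 fe) = 0xd7fe
  opcode bits[15:10]=0x35: bnz/J
  imm: (w>>0)&0x3ff=0x3fe (s10→-2) → $-2
  target = base 0xc208 + off 0x04 + 2 + imm -2 = 0xc20c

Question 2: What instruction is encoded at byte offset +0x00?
@+00  big-endian(46 ec) = 0x46ec
  top 6b → 0x11 → xor [RR]
  [9:6] rd=11 = z
  [5:2] rs=11 = z

xor z, z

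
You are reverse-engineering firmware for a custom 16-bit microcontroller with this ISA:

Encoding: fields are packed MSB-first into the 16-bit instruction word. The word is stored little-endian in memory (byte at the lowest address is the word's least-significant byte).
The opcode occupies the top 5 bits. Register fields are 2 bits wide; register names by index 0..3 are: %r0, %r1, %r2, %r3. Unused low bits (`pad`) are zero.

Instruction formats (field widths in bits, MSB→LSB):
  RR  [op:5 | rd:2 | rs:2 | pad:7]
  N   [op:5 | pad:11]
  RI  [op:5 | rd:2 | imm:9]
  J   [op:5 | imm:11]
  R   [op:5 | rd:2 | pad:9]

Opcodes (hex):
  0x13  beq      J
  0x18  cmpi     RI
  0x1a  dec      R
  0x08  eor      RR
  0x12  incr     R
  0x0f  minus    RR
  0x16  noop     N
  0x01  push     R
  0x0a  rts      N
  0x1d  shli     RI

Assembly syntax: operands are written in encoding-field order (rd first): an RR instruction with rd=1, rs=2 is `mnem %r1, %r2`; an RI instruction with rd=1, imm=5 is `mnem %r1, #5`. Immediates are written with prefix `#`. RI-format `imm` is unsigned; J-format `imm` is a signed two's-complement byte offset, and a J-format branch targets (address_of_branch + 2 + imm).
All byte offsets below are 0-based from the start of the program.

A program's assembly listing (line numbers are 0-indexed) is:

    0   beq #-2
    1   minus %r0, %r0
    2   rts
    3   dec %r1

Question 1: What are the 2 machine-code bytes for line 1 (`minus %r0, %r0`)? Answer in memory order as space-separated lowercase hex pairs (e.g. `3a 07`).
1. minus fields op=0xf:5|rd=0:2|rs=0:2|pad=0:7 → word 7800h → 00 78

00 78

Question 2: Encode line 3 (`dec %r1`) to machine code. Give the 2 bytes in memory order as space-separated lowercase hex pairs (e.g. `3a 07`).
00 d2

3. dec fields op=0x1a:5|rd=1:2|pad=0:9 → word d200h → 00 d2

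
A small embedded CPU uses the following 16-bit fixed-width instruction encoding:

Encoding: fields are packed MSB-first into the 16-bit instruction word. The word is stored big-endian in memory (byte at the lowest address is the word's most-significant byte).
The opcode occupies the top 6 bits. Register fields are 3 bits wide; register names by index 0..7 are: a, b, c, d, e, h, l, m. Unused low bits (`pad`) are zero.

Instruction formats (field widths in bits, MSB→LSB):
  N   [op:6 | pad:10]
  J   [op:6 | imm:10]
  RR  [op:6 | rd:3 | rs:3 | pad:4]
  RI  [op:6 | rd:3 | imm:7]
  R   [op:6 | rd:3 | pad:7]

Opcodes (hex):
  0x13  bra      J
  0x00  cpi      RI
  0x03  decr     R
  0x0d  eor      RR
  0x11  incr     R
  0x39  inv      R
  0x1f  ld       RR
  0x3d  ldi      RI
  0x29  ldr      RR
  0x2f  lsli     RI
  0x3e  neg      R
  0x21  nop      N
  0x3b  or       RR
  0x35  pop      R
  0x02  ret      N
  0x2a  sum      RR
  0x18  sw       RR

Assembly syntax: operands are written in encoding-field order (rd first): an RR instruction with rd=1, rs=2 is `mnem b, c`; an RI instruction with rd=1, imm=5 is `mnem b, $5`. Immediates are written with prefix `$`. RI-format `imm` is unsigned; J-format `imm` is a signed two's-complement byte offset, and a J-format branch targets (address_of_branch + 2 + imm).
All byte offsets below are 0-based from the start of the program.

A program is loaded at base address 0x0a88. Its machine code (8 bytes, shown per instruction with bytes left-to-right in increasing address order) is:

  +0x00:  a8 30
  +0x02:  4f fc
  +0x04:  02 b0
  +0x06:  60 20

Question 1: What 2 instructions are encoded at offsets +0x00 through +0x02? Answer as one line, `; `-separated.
off 0x00: read a8 30 as big → 0xa830
  opcode bits[15:10]=0x2a: sum/RR
  rd@[9:7]=0x0 ⇒ a
  rs@[6:4]=0x3 ⇒ d
off 0x02: read 4f fc as big → 0x4ffc
  opcode bits[15:10]=0x13: bra/J
  imm@[9:0]=0x3fc (s10→-4) ⇒ $-4

sum a, d; bra $-4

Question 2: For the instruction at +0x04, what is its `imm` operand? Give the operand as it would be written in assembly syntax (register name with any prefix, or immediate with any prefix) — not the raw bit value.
$48

[04] 02 b0 → 0x02b0
  op=0x02b0>>10=0x0 ⇒ cpi (RI)
  [9:7] rd=5 = h
  [6:0] imm=48 = $48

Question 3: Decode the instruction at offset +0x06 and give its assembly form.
sw a, c

off 0x06: read 60 20 as big → 0x6020
  top 6b → 0x18 → sw [RR]
  [9:7] rd=0 = a
  [6:4] rs=2 = c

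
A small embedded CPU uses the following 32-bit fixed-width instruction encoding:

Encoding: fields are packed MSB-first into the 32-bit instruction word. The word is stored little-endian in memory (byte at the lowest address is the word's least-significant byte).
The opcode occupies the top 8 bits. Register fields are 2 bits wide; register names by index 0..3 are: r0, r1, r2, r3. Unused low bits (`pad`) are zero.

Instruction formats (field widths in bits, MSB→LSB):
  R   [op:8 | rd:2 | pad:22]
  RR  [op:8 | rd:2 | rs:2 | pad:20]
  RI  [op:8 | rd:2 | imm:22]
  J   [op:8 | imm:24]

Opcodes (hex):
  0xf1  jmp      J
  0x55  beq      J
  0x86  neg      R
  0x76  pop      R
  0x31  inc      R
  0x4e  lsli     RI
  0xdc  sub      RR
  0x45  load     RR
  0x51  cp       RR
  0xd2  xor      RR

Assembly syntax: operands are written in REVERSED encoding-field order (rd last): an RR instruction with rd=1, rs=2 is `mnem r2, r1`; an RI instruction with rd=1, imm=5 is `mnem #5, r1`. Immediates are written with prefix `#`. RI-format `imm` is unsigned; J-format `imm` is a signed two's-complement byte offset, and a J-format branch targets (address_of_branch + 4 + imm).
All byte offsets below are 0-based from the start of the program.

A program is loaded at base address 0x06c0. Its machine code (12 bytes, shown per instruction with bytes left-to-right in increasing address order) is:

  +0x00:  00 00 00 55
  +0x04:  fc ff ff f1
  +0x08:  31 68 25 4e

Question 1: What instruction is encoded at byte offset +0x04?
jmp #-4

+0x04: fc ff ff f1 ⇒ word 0xf1fffffc (little)
  top 8b → 0xf1 → jmp [J]
  [23:0] imm=16777212 (s24→-4) = #-4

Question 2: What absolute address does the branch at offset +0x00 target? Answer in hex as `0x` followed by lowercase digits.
0x06c4

+0x00: 00 00 00 55 ⇒ word 0x55000000 (little)
  opcode bits[31:24]=0x55: beq/J
  imm@[23:0]=0x0 ⇒ #0
  target = base 0x06c0 + off 0x00 + 4 + imm 0 = 0x06c4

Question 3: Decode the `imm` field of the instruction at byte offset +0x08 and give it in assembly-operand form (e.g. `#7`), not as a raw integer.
off 0x08: read 31 68 25 4e as little → 0x4e256831
  opcode bits[31:24]=0x4e: lsli/RI
  rd@[23:22]=0x0 ⇒ r0
  imm@[21:0]=0x256831 ⇒ #2451505

#2451505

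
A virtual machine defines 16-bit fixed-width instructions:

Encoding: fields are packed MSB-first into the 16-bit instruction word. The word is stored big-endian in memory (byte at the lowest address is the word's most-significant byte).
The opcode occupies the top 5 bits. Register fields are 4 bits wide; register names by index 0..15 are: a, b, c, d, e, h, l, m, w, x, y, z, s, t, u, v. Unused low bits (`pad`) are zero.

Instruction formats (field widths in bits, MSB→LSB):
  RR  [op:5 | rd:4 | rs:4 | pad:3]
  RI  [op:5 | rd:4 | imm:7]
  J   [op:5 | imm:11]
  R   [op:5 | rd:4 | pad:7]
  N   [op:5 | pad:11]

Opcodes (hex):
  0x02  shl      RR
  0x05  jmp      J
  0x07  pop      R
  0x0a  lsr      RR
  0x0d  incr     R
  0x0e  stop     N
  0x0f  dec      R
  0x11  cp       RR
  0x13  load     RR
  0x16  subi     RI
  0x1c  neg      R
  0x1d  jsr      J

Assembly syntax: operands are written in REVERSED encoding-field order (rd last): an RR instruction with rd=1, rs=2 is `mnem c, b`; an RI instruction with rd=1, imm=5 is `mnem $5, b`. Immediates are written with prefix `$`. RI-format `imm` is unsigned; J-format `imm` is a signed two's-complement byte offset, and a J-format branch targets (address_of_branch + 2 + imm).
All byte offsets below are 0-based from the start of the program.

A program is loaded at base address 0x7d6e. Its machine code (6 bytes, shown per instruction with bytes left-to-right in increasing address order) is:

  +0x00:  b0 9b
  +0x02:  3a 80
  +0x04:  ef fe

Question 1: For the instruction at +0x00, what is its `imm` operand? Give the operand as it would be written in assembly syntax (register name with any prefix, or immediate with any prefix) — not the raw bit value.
$27

off 0x00: read b0 9b as big → 0xb09b
  opcode bits[15:11]=0x16: subi/RI
  rd: (w>>7)&0xf=0x1 → b
  imm: (w>>0)&0x7f=0x1b → $27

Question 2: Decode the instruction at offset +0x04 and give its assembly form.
jsr $-2

off 0x04: read ef fe as big → 0xeffe
  opcode bits[15:11]=0x1d: jsr/J
  imm@[10:0]=0x7fe (s11→-2) ⇒ $-2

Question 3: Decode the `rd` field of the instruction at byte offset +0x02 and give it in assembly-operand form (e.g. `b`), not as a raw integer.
h

[02] 3a 80 → 0x3a80
  top 5b → 0x7 → pop [R]
  rd: (w>>7)&0xf=0x5 → h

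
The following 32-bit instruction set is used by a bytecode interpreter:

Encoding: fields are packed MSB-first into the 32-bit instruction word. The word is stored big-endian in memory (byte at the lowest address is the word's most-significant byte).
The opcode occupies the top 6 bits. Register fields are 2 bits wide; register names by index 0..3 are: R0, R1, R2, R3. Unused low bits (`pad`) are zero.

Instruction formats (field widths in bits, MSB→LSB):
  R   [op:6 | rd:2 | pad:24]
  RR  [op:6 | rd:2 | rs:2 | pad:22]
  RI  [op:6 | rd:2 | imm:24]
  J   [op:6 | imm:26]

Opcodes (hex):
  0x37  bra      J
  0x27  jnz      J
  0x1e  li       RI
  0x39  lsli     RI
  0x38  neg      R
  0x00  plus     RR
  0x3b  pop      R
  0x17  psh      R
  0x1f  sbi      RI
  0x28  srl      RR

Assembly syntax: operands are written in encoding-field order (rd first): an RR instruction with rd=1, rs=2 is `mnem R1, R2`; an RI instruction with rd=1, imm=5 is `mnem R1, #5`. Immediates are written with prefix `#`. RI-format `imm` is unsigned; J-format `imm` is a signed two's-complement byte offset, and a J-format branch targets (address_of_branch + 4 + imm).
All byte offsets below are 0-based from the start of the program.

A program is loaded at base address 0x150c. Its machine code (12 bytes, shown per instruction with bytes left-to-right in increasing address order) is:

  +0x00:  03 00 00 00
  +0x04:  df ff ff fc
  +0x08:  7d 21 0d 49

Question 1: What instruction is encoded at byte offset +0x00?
plus R3, R0

+0x00: 03 00 00 00 ⇒ word 0x03000000 (big)
  opcode bits[31:26]=0x0: plus/RR
  rd: (w>>24)&0x3=0x3 → R3
  rs: (w>>22)&0x3=0x0 → R0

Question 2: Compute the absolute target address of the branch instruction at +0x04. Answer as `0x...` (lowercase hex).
0x1510

+0x04: df ff ff fc ⇒ word 0xdffffffc (big)
  opcode bits[31:26]=0x37: bra/J
  imm@[25:0]=0x3fffffc (s26→-4) ⇒ #-4
  target = base 0x150c + off 0x04 + 4 + imm -4 = 0x1510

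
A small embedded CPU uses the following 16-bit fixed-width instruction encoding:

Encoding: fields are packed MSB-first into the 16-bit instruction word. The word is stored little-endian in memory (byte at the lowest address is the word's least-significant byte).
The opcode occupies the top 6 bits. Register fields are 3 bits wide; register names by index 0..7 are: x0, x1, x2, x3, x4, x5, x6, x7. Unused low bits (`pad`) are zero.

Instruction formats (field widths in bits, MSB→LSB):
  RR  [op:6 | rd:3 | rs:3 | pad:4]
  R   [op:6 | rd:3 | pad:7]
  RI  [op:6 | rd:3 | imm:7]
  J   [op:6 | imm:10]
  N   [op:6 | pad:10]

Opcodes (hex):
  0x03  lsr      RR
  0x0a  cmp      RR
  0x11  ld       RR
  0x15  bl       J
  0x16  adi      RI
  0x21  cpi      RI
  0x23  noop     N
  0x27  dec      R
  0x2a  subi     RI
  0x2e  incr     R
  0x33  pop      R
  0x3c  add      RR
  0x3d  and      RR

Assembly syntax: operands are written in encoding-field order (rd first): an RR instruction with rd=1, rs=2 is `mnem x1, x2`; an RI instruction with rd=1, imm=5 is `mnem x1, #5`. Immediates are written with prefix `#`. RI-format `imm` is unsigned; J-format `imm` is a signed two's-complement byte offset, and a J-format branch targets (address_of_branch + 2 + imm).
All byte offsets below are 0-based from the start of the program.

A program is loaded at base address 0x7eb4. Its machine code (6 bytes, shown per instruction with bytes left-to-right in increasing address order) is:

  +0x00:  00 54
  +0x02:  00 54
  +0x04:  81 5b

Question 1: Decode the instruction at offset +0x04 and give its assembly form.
@+04  little-endian(81 5b) = 0x5b81
  top 6b → 0x16 → adi [RI]
  [9:7] rd=7 = x7
  [6:0] imm=1 = #1

adi x7, #1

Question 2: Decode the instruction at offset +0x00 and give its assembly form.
bl #0

+0x00: 00 54 ⇒ word 0x5400 (little)
  top 6b → 0x15 → bl [J]
  imm: (w>>0)&0x3ff=0x0 → #0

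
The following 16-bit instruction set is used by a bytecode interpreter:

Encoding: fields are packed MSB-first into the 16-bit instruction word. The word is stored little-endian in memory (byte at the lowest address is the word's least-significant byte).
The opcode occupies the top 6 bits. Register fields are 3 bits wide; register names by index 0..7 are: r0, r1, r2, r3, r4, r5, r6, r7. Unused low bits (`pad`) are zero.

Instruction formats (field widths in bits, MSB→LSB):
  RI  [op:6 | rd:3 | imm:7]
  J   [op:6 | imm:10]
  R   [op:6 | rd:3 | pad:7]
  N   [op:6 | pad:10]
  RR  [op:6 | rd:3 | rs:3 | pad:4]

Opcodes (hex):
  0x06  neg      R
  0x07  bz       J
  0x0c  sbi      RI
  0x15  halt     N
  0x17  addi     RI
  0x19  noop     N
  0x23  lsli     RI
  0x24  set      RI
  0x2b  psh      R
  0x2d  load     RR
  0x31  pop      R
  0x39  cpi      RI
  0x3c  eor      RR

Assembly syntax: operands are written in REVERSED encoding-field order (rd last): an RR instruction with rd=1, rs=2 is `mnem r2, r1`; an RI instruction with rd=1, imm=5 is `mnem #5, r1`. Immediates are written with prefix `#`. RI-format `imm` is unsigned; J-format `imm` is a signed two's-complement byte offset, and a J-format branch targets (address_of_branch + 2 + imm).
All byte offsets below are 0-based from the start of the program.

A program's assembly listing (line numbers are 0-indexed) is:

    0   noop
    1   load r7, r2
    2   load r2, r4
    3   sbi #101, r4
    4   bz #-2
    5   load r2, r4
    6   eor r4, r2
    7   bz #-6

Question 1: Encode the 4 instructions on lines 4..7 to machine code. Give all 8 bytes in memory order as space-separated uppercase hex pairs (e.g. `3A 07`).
FE 1F 20 B6 40 F1 FA 1F

line 4 (bz): pack op=0x7:6|imm=-2:10 = 0x1ffe; little→ fe 1f
line 5 (load): pack op=0x2d:6|rd=4:3|rs=2:3|pad=0:4 = 0xb620; little→ 20 b6
line 6 (eor): pack op=0x3c:6|rd=2:3|rs=4:3|pad=0:4 = 0xf140; little→ 40 f1
line 7 (bz): pack op=0x7:6|imm=-6:10 = 0x1ffa; little→ fa 1f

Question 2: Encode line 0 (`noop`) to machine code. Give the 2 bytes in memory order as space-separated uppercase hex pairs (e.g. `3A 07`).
L0: noop op=0x19:6|pad=0:10 ⇒ 0x6400 ⇒ little 00 64

00 64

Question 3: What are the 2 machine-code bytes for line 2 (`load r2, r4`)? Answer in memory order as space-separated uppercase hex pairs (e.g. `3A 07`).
line 2 (load): pack op=0x2d:6|rd=4:3|rs=2:3|pad=0:4 = 0xb620; little→ 20 b6

20 B6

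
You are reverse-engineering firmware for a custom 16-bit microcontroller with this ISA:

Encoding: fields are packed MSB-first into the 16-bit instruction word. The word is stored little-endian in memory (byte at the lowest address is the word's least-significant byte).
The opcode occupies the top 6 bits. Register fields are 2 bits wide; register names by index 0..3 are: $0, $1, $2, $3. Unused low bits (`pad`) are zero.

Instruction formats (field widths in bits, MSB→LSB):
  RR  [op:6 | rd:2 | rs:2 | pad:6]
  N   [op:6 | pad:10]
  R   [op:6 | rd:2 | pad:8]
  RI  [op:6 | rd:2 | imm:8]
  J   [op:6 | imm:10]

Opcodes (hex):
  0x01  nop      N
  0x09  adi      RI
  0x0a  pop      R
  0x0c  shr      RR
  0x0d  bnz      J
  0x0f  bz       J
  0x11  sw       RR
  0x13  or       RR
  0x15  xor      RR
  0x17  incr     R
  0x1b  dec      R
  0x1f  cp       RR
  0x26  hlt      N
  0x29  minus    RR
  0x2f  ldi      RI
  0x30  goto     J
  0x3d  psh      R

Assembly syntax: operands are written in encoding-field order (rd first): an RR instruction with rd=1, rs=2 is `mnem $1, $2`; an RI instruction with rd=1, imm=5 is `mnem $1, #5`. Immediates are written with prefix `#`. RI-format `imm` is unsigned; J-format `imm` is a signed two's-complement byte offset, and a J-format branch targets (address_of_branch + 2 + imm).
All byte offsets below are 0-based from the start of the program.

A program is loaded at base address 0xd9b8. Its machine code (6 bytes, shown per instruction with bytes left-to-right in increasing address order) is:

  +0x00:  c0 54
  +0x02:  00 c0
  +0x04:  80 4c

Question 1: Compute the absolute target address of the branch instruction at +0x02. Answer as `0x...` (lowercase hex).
off 0x02: read 00 c0 as little → 0xc000
  op=0xc000>>10=0x30 ⇒ goto (J)
  imm@[9:0]=0x0 ⇒ #0
  target = base 0xd9b8 + off 0x02 + 2 + imm 0 = 0xd9bc

0xd9bc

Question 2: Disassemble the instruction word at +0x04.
+0x04: 80 4c ⇒ word 0x4c80 (little)
  op=0x4c80>>10=0x13 ⇒ or (RR)
  [9:8] rd=0 = $0
  [7:6] rs=2 = $2

or $0, $2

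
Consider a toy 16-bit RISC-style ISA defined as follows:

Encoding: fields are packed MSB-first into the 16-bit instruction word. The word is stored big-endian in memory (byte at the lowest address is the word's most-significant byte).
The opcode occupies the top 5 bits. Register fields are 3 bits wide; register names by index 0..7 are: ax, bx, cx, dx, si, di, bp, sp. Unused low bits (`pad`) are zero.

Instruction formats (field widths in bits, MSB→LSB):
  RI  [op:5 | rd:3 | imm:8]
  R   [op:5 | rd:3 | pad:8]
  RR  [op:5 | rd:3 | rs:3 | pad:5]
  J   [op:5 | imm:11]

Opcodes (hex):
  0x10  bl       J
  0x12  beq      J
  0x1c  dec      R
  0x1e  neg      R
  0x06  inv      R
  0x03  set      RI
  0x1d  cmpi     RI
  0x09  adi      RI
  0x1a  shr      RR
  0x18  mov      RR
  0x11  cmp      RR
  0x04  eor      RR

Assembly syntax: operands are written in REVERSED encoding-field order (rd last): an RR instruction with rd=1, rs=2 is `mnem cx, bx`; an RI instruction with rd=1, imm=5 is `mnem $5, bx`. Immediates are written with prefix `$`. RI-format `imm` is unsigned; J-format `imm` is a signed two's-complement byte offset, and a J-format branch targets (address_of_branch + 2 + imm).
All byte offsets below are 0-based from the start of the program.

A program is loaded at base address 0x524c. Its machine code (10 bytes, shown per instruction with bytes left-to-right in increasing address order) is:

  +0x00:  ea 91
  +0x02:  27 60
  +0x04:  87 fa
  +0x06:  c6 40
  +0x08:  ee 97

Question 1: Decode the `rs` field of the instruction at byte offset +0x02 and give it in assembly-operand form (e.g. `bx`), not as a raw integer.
dx

+0x02: 27 60 ⇒ word 0x2760 (big)
  op=0x2760>>11=0x4 ⇒ eor (RR)
  rd: (w>>8)&0x7=0x7 → sp
  rs: (w>>5)&0x7=0x3 → dx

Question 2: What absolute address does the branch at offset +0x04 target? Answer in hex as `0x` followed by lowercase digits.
0x524c

[04] 87 fa → 0x87fa
  top 5b → 0x10 → bl [J]
  imm@[10:0]=0x7fa (s11→-6) ⇒ $-6
  target = base 0x524c + off 0x04 + 2 + imm -6 = 0x524c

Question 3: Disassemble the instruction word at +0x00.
cmpi $145, cx

+0x00: ea 91 ⇒ word 0xea91 (big)
  opcode bits[15:11]=0x1d: cmpi/RI
  [10:8] rd=2 = cx
  [7:0] imm=145 = $145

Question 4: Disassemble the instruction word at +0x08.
cmpi $151, bp

+0x08: ee 97 ⇒ word 0xee97 (big)
  opcode bits[15:11]=0x1d: cmpi/RI
  rd: (w>>8)&0x7=0x6 → bp
  imm: (w>>0)&0xff=0x97 → $151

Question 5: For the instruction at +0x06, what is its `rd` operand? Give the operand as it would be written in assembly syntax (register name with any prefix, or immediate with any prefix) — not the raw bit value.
+0x06: c6 40 ⇒ word 0xc640 (big)
  top 5b → 0x18 → mov [RR]
  rd@[10:8]=0x6 ⇒ bp
  rs@[7:5]=0x2 ⇒ cx

bp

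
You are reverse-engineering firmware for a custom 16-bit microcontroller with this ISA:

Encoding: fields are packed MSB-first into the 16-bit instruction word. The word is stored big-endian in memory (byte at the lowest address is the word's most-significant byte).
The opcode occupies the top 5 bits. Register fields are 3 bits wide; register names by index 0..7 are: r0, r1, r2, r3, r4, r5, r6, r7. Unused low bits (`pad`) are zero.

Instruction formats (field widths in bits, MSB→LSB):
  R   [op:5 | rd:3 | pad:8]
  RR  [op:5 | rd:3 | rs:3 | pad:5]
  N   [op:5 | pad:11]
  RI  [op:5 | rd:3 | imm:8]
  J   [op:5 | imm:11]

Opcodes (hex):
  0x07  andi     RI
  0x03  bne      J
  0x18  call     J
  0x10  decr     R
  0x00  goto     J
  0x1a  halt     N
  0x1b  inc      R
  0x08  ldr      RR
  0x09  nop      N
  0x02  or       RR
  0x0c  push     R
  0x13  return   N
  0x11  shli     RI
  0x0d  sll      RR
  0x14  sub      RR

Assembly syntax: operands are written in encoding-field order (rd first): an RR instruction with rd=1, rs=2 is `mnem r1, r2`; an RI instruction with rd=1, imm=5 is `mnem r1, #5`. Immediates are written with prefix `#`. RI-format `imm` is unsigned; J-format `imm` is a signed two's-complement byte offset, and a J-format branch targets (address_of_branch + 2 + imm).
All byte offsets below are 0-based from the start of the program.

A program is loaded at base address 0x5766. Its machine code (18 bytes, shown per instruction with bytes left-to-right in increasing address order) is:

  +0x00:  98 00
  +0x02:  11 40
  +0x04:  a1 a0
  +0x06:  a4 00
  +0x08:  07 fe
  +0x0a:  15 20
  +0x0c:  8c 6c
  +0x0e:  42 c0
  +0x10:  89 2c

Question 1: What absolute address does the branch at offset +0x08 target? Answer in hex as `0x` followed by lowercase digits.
+0x08: 07 fe ⇒ word 0x07fe (big)
  top 5b → 0x0 → goto [J]
  [10:0] imm=2046 (s11→-2) = #-2
  target = base 0x5766 + off 0x08 + 2 + imm -2 = 0x576e

0x576e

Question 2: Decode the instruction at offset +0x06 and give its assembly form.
off 0x06: read a4 00 as big → 0xa400
  opcode bits[15:11]=0x14: sub/RR
  rd@[10:8]=0x4 ⇒ r4
  rs@[7:5]=0x0 ⇒ r0

sub r4, r0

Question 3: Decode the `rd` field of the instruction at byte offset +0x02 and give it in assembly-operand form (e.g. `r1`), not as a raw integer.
off 0x02: read 11 40 as big → 0x1140
  op=0x1140>>11=0x2 ⇒ or (RR)
  rd: (w>>8)&0x7=0x1 → r1
  rs: (w>>5)&0x7=0x2 → r2

r1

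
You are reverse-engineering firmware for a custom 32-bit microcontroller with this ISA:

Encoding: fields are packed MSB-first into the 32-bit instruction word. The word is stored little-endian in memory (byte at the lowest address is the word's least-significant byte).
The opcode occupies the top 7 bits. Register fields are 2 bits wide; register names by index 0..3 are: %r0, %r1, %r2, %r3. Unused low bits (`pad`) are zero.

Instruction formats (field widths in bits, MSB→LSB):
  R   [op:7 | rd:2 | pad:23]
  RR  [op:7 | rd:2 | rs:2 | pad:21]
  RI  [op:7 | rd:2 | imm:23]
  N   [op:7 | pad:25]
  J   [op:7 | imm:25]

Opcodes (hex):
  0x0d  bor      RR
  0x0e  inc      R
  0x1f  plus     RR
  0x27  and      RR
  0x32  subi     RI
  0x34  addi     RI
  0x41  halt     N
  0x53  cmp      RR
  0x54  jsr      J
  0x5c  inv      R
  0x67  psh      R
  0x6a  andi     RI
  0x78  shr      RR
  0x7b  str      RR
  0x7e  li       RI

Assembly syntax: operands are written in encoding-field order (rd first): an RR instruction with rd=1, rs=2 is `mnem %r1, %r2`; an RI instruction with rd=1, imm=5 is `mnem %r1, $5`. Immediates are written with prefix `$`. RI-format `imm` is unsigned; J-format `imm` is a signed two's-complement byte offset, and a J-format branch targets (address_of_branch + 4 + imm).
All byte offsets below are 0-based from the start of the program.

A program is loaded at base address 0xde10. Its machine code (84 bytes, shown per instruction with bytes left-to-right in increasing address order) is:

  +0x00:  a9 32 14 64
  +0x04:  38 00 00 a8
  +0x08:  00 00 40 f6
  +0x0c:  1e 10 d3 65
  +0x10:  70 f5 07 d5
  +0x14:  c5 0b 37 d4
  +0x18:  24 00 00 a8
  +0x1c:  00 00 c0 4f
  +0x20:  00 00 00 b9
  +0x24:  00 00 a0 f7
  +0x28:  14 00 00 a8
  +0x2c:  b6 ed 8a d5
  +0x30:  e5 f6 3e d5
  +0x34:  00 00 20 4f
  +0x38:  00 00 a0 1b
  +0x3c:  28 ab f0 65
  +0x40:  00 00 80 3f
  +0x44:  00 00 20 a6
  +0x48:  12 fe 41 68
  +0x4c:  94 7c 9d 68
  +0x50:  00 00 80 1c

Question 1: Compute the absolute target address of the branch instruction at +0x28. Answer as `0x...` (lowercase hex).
@+28  little-endian(14 00 00 a8) = 0xa8000014
  op=0xa8000014>>25=0x54 ⇒ jsr (J)
  imm: (w>>0)&0x1ffffff=0x14 → $20
  target = base 0xde10 + off 0x28 + 4 + imm 20 = 0xde50

0xde50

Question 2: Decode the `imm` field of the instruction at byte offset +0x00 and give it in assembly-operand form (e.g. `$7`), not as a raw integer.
+0x00: a9 32 14 64 ⇒ word 0x641432a9 (little)
  opcode bits[31:25]=0x32: subi/RI
  rd@[24:23]=0x0 ⇒ %r0
  imm@[22:0]=0x1432a9 ⇒ $1323689

$1323689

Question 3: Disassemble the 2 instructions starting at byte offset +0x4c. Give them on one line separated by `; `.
addi %r1, $1932436; inc %r1

[4c] 94 7c 9d 68 → 0x689d7c94
  op=0x689d7c94>>25=0x34 ⇒ addi (RI)
  rd: (w>>23)&0x3=0x1 → %r1
  imm: (w>>0)&0x7fffff=0x1d7c94 → $1932436
[50] 00 00 80 1c → 0x1c800000
  op=0x1c800000>>25=0xe ⇒ inc (R)
  rd: (w>>23)&0x3=0x1 → %r1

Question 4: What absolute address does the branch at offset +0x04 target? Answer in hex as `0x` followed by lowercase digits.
0xde50

off 0x04: read 38 00 00 a8 as little → 0xa8000038
  opcode bits[31:25]=0x54: jsr/J
  imm: (w>>0)&0x1ffffff=0x38 → $56
  target = base 0xde10 + off 0x04 + 4 + imm 56 = 0xde50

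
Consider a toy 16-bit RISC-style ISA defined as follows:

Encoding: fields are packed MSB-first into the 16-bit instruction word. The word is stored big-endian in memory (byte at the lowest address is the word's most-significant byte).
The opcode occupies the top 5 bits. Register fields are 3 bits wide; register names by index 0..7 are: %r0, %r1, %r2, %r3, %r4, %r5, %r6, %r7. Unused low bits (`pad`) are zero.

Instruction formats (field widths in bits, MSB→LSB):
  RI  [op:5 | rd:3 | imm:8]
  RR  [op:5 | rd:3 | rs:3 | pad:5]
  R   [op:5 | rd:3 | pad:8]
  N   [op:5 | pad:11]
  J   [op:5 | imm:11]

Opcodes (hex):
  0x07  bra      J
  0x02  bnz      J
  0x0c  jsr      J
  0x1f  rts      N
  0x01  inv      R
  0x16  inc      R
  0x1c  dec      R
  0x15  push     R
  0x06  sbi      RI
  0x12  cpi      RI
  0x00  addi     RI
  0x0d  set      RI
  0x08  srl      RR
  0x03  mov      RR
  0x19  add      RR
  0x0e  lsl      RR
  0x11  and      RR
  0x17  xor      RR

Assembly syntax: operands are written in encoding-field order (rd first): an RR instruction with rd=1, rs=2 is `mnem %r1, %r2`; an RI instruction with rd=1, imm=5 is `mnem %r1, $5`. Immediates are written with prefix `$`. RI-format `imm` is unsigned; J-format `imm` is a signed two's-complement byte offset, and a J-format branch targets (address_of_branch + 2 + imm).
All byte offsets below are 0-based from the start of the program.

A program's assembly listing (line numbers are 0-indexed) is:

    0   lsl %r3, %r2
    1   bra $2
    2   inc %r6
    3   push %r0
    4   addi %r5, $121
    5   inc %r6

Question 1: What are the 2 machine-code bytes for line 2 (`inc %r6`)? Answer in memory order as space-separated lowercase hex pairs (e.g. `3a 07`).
b6 00

2. inc fields op=0x16:5|rd=6:3|pad=0:8 → word b600h → b6 00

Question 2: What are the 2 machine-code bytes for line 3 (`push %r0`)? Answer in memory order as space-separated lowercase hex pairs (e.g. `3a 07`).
3. push fields op=0x15:5|rd=0:3|pad=0:8 → word a800h → a8 00

a8 00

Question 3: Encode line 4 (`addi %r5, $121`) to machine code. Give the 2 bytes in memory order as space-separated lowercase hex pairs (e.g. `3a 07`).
05 79

line 4 (addi): pack op=0x0:5|rd=5:3|imm=121:8 = 0x0579; big→ 05 79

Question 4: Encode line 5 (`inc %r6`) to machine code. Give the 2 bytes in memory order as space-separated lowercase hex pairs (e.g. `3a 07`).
b6 00

line 5 (inc): pack op=0x16:5|rd=6:3|pad=0:8 = 0xb600; big→ b6 00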